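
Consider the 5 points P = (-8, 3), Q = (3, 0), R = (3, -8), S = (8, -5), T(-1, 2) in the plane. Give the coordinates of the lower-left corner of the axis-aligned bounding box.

x-range [-8, 8], y-range [-8, 3].
The lower-left corner is (-8, -8).

(-8, -8)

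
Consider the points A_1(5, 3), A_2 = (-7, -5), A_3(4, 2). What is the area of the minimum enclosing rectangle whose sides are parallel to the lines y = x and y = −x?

40

In coordinates u = x + y, v = x − y the rectangle is axis-aligned; the map (x,y)→(u,v) scales areas by 2.
u-values: 8, -12, 6; range = 8 − (-12) = 20.
v-values: 2, -2, 2; range = 2 − (-2) = 4.
Area = (20 × 4) / 2 = 40.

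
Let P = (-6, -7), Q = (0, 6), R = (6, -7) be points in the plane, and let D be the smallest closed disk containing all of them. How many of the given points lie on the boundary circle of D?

Side lengths²: PQ² = 205, PR² = 144, QR² = 205.
Since QR² = 205 < 205 + 144 = 349, the triangle is acute, so the smallest enclosing circle is the circumcircle.
Circumcentre = (0, -49/26), r² = 42025/676.
The points at distance exactly r from the centre are P, Q, R — 3 points.

3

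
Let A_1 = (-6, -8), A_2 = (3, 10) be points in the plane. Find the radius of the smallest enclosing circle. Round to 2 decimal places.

10.06

The smallest circle enclosing two points has them as diameter endpoints.
Centre = midpoint = (-1.5, 1); r² = |A_1A_2|²/4 = 405/4 = 101.25.
r = √(101.25) ≈ 10.06.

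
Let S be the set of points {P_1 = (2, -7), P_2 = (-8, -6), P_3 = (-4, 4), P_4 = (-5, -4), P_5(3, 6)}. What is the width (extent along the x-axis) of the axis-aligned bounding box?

11

max x = 3, min x = -8, so width = 11.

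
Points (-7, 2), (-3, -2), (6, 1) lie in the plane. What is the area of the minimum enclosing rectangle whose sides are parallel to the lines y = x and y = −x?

84

In coordinates u = x + y, v = x − y the rectangle is axis-aligned; the map (x,y)→(u,v) scales areas by 2.
u-values: -5, -5, 7; range = 7 − (-5) = 12.
v-values: -9, -1, 5; range = 5 − (-9) = 14.
Area = (12 × 14) / 2 = 84.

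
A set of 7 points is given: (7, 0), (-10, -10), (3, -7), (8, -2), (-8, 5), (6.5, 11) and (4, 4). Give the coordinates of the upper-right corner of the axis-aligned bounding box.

(8, 11)

x-range [-10, 8], y-range [-10, 11].
The upper-right corner is (8, 11).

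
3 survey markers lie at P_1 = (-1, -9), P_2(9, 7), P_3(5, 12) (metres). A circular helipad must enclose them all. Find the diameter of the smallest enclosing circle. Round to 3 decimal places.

21.840

Side lengths²: P_1P_2² = 356, P_1P_3² = 477, P_2P_3² = 41.
Since P_1P_3² = 477 ≥ 356 + 41 = 397, the angle opposite P_1P_3 is not acute, so the smallest enclosing circle has P_1P_3 as diameter.
Centre = midpoint of P_1P_3 = (2, 1.5), r² = 477/4 = 119.25.
Diameter = 2r = 2√(119.25) ≈ 21.840.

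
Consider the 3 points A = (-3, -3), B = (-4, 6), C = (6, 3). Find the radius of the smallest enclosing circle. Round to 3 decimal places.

5.877

Side lengths²: AB² = 82, AC² = 117, BC² = 109.
Since AC² = 117 < 109 + 82 = 191, the triangle is acute, so the smallest enclosing circle is the circumcircle.
Circumcentre = (13/58, 111/58), r² = 58097/1682.
r = √(58097/1682) ≈ 5.877.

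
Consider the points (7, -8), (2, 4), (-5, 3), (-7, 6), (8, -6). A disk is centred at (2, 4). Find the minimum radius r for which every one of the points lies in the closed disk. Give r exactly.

13

The required radius is the distance from (2, 4) to the farthest point.
Squared distances: 169, 0, 50, 85, 136.
Maximum is 169, attained at (7, -8).
r = √169 = 13.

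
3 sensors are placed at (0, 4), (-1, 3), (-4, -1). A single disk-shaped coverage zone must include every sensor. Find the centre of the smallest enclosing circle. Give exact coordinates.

Call the three points A, B, C in the order given.
Side lengths²: AB² = 2, AC² = 41, BC² = 25.
Since AC² = 41 ≥ 25 + 2 = 27, the angle opposite AC is not acute, so the smallest enclosing circle has AC as diameter.
Centre = midpoint of AC = (-2, 1.5), r² = 41/4 = 10.25.
Centre = (-2, 1.5).

(-2, 1.5)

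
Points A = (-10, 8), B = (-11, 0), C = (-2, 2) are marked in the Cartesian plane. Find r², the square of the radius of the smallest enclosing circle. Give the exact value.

Side lengths²: AB² = 65, AC² = 100, BC² = 85.
Since AC² = 100 < 85 + 65 = 150, the triangle is acute, so the smallest enclosing circle is the circumcircle.
Circumcentre = (-99/14, 25/7), r² = 5525/196.

5525/196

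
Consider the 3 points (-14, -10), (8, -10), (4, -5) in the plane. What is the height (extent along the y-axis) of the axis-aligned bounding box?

max y = -5, min y = -10, so height = 5.

5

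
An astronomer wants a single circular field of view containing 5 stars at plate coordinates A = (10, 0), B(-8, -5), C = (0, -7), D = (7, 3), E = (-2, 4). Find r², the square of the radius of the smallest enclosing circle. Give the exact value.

The minimum enclosing circle of a finite set is fixed by two of the points (as a diameter) or three (as a circumcircle).
The farthest pair is A–B with squared distance 349. The circle on this segment as diameter has centre (1, -2.5) and r² = 349/4 = 87.25.
Check C: distance² to centre = 21.25 ≤ 87.25, so it lies inside.
All remaining points lie in this disk, and no smaller disk contains both endpoints, so this is the minimum enclosing circle.

87.25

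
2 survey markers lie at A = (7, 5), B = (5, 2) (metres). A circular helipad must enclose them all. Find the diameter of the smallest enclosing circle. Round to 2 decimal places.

3.61

The smallest circle enclosing two points has them as diameter endpoints.
Centre = midpoint = (6, 3.5); r² = |AB|²/4 = 13/4 = 3.25.
Diameter = 2r = 2√(3.25) ≈ 3.61.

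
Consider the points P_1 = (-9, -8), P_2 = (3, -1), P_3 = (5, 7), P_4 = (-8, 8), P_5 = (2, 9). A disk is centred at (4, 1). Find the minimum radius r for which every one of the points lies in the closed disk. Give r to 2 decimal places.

The required radius is the distance from (4, 1) to the farthest point.
Squared distances: 250, 5, 37, 193, 68.
Maximum is 250, attained at P_1.
r = √250 ≈ 15.81.

15.81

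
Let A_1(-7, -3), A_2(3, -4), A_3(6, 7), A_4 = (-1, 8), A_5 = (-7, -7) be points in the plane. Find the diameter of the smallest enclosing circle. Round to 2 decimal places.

19.10

By Welzl's lemma the MEC is supported by two points (diametrically opposite) or three points (on a circumcircle).
The farthest pair is A_3–A_5 with squared distance 365. The circle on this segment as diameter has centre (-0.5, 0) and r² = 365/4 = 91.25.
Check A_1: distance² to centre = 51.25 ≤ 91.25, so it lies inside.
All remaining points lie in this disk, and no smaller disk contains both endpoints, so this is the minimum enclosing circle.
Diameter = 2r = 2√(91.25) ≈ 19.10.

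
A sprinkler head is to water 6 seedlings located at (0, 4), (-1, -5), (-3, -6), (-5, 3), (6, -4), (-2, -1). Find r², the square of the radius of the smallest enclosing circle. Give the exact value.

A smallest enclosing disk is always determined by at most three of the input points on its boundary.
The farthest pair is (-5, 3)–(6, -4) with squared distance 170. The circle on this segment as diameter has centre (0.5, -0.5) and r² = 170/4 = 42.5.
Check (0, 4): distance² to centre = 20.5 ≤ 42.5, so it lies inside.
All remaining points lie in this disk, and no smaller disk contains both endpoints, so this is the minimum enclosing circle.

42.5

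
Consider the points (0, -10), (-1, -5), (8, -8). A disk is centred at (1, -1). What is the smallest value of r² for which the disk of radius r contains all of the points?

98

The required radius is the distance from (1, -1) to the farthest point.
Squared distances: 82, 20, 98.
Maximum is 98, attained at (8, -8).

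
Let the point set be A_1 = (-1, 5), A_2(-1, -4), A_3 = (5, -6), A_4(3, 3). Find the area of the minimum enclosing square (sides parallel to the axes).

121

The bounding box has width 6 and height 11.
An axis-aligned square enclosing the set must have side ≥ max(width, height).
So the minimum side is max(6, 11) = 11.
Area = 11² = 121.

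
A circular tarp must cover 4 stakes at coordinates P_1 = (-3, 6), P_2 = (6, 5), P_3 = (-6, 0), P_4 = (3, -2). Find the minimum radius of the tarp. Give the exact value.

6.5

The farthest pair is P_2–P_3 with squared distance 169. The circle on this segment as diameter has centre (0, 2.5) and r² = 169/4 = 42.25.
Check P_1: distance² to centre = 21.25 ≤ 42.25, so it lies inside.
All remaining points lie in this disk, and no smaller disk contains both endpoints, so this is the minimum enclosing circle.
r = √(42.25) = 6.5.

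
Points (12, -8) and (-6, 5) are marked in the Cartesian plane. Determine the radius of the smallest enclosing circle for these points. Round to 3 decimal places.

The smallest circle enclosing two points has them as diameter endpoints.
Centre = midpoint = (3, -1.5); r² = |(12, -8)−(-6, 5)|²/4 = 493/4 = 123.25.
r = √(123.25) ≈ 11.102.

11.102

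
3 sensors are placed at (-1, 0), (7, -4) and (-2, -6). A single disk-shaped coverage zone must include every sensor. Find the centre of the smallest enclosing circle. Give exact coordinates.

Call the three points A, B, C in the order given.
Side lengths²: AB² = 80, AC² = 37, BC² = 85.
Since BC² = 85 < 80 + 37 = 117, the triangle is acute, so the smallest enclosing circle is the circumcircle.
Circumcentre = (57/26, -47/13), r² = 15725/676.
Centre = (57/26, -47/13).

(57/26, -47/13)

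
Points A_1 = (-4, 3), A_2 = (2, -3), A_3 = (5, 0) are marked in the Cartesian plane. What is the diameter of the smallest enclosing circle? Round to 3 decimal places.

Side lengths²: A_1A_2² = 72, A_1A_3² = 90, A_2A_3² = 18.
Since A_1A_3² = 90 ≥ 72 + 18 = 90, the angle opposite A_1A_3 is not acute, so the smallest enclosing circle has A_1A_3 as diameter.
Centre = midpoint of A_1A_3 = (0.5, 1.5), r² = 90/4 = 22.5.
Diameter = 2r = 2√(22.5) ≈ 9.487.

9.487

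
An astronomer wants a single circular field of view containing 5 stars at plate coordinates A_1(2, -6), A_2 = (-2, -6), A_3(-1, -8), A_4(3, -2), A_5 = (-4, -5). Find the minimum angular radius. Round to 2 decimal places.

A smallest enclosing disk is always determined by at most three of the input points on its boundary.
The minimum enclosing circle is determined by three boundary points: A_3, A_4, A_5.
Their circumcentre is (-0.2, -4.2) with r² = 15.08.
The farthest remaining point A_1 is at distance² 8.08 ≤ 15.08.
r = √(15.08) ≈ 3.88.

3.88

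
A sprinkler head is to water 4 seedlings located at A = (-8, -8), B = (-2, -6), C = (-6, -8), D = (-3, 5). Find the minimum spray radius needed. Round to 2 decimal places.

6.96

A smallest enclosing disk is always determined by at most three of the input points on its boundary.
The farthest pair is A–D with squared distance 194. The circle on this segment as diameter has centre (-5.5, -1.5) and r² = 194/4 = 48.5.
Check B: distance² to centre = 32.5 ≤ 48.5, so it lies inside.
All remaining points lie in this disk, and no smaller disk contains both endpoints, so this is the minimum enclosing circle.
r = √(48.5) ≈ 6.96.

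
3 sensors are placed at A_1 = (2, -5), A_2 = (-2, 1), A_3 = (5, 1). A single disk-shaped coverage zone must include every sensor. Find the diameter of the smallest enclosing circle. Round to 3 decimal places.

Side lengths²: A_1A_2² = 52, A_1A_3² = 45, A_2A_3² = 49.
Since A_1A_2² = 52 < 49 + 45 = 94, the triangle is acute, so the smallest enclosing circle is the circumcircle.
Circumcentre = (1.5, -1), r² = 16.25.
Diameter = 2r = 2√(16.25) ≈ 8.062.

8.062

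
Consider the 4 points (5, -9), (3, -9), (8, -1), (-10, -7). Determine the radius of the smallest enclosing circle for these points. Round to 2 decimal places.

9.49

The minimum enclosing circle of a finite set is fixed by two of the points (as a diameter) or three (as a circumcircle).
The farthest pair is (8, -1)–(-10, -7) with squared distance 360. The circle on this segment as diameter has centre (-1, -4) and r² = 360/4 = 90.
Check (5, -9): distance² to centre = 61 ≤ 90, so it lies inside.
All remaining points lie in this disk, and no smaller disk contains both endpoints, so this is the minimum enclosing circle.
r = √90 ≈ 9.49.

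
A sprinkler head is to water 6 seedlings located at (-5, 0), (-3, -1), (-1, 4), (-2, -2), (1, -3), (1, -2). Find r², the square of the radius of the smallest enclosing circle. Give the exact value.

The minimum enclosing circle of a finite set is fixed by two of the points (as a diameter) or three (as a circumcircle).
The minimum enclosing circle is determined by three boundary points: (-5, 0), (-1, 4), (1, -3).
Their circumcentre is (-7/6, 1/6) with r² = 265/18.
The farthest remaining point (1, -2) is at distance² 169/18 ≤ 265/18.

265/18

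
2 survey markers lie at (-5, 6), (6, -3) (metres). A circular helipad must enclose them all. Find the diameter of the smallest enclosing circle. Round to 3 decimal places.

14.213

The smallest circle enclosing two points has them as diameter endpoints.
Centre = midpoint = (0.5, 1.5); r² = |(-5, 6)−(6, -3)|²/4 = 202/4 = 50.5.
Diameter = 2r = 2√(50.5) ≈ 14.213.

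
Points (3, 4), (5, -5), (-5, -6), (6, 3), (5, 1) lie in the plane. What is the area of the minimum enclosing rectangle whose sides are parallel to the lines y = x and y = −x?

In coordinates u = x + y, v = x − y the rectangle is axis-aligned; the map (x,y)→(u,v) scales areas by 2.
u-values: 7, 0, -11, 9, 6; range = 9 − (-11) = 20.
v-values: -1, 10, 1, 3, 4; range = 10 − (-1) = 11.
Area = (20 × 11) / 2 = 110.

110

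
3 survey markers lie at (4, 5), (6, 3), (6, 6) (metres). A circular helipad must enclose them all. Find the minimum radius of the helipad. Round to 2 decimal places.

Call the three points A, B, C in the order given.
Side lengths²: AB² = 8, AC² = 5, BC² = 9.
Since BC² = 9 < 8 + 5 = 13, the triangle is acute, so the smallest enclosing circle is the circumcircle.
Circumcentre = (5.5, 4.5), r² = 2.5.
r = √(2.5) ≈ 1.58.

1.58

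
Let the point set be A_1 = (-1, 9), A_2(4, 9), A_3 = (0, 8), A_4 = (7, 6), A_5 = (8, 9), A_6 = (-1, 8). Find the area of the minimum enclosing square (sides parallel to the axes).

The bounding box has width 9 and height 3.
An axis-aligned square enclosing the set must have side ≥ max(width, height).
So the minimum side is max(9, 3) = 9.
Area = 9² = 81.

81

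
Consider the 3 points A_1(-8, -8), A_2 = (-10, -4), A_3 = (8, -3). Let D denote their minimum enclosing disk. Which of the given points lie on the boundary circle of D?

A_2, A_3

Side lengths²: A_1A_2² = 20, A_1A_3² = 281, A_2A_3² = 325.
Since A_2A_3² = 325 ≥ 281 + 20 = 301, the angle opposite A_2A_3 is not acute, so the smallest enclosing circle has A_2A_3 as diameter.
Centre = midpoint of A_2A_3 = (-1, -3.5), r² = 325/4 = 81.25.
The points at distance exactly r from the centre are A_2, A_3 — 2 points.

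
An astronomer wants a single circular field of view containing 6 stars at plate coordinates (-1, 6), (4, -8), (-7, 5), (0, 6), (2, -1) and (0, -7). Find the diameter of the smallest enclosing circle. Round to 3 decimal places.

17.029

By Welzl's lemma the MEC is supported by two points (diametrically opposite) or three points (on a circumcircle).
The farthest pair is (4, -8)–(-7, 5) with squared distance 290. The circle on this segment as diameter has centre (-1.5, -1.5) and r² = 290/4 = 72.5.
Check (-1, 6): distance² to centre = 56.5 ≤ 72.5, so it lies inside.
All remaining points lie in this disk, and no smaller disk contains both endpoints, so this is the minimum enclosing circle.
Diameter = 2r = 2√(72.5) ≈ 17.029.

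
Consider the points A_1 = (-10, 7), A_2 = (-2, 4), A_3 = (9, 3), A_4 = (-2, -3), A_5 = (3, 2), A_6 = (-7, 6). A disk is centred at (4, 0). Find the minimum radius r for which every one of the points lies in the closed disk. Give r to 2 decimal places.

15.65

The required radius is the distance from (4, 0) to the farthest point.
Squared distances: 245, 52, 34, 45, 5, 157.
Maximum is 245, attained at A_1.
r = √245 ≈ 15.65.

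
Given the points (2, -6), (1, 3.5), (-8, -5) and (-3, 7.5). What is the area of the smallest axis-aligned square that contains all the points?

182.25

The bounding box has width 10 and height 13.5.
An axis-aligned square enclosing the set must have side ≥ max(width, height).
So the minimum side is max(10, 13.5) = 13.5.
Area = 13.5² = 182.25.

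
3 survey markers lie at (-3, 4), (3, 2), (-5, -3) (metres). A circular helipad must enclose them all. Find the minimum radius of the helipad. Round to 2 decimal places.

4.72

Call the three points A, B, C in the order given.
Side lengths²: AB² = 40, AC² = 53, BC² = 89.
Since BC² = 89 < 53 + 40 = 93, the triangle is acute, so the smallest enclosing circle is the circumcircle.
Circumcentre = (-51/46, -15/46), r² = 23585/1058.
r = √(23585/1058) ≈ 4.72.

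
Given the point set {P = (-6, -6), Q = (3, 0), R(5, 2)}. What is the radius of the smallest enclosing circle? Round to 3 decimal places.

Side lengths²: PQ² = 117, PR² = 185, QR² = 8.
Since PR² = 185 ≥ 117 + 8 = 125, the angle opposite PR is not acute, so the smallest enclosing circle has PR as diameter.
Centre = midpoint of PR = (-0.5, -2), r² = 185/4 = 46.25.
r = √(46.25) ≈ 6.801.

6.801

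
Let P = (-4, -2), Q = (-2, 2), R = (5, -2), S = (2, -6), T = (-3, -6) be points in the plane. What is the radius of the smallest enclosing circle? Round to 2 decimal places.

A smallest enclosing disk is always determined by at most three of the input points on its boundary.
The minimum enclosing circle is determined by three boundary points: Q, R, T.
Their circumcentre is (1/6, -7/3) with r² = 845/36.
The farthest remaining point P is at distance² 629/36 ≤ 845/36.
r = √(845/36) ≈ 4.84.

4.84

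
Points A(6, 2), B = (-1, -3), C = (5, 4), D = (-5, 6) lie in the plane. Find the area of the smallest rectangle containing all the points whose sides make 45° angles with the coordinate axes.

In coordinates u = x + y, v = x − y the rectangle is axis-aligned; the map (x,y)→(u,v) scales areas by 2.
u-values: 8, -4, 9, 1; range = 9 − (-4) = 13.
v-values: 4, 2, 1, -11; range = 4 − (-11) = 15.
Area = (13 × 15) / 2 = 97.5.

97.5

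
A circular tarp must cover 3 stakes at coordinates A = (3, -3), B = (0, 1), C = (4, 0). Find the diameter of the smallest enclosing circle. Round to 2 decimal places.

Side lengths²: AB² = 25, AC² = 10, BC² = 17.
Since AB² = 25 < 17 + 10 = 27, the triangle is acute, so the smallest enclosing circle is the circumcircle.
Circumcentre = (43/26, -23/26), r² = 2125/338.
Diameter = 2r = 2√(2125/338) ≈ 5.01.

5.01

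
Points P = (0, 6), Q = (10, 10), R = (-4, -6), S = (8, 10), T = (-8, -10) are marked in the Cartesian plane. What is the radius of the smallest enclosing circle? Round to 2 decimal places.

13.45

The minimum enclosing circle of a finite set is fixed by two of the points (as a diameter) or three (as a circumcircle).
The farthest pair is Q–T with squared distance 724. The circle on this segment as diameter has centre (1, 0) and r² = 724/4 = 181.
Check P: distance² to centre = 37 ≤ 181, so it lies inside.
All remaining points lie in this disk, and no smaller disk contains both endpoints, so this is the minimum enclosing circle.
r = √181 ≈ 13.45.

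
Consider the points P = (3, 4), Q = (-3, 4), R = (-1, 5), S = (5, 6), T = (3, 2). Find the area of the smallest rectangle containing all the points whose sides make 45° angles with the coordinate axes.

In coordinates u = x + y, v = x − y the rectangle is axis-aligned; the map (x,y)→(u,v) scales areas by 2.
u-values: 7, 1, 4, 11, 5; range = 11 − 1 = 10.
v-values: -1, -7, -6, -1, 1; range = 1 − (-7) = 8.
Area = (10 × 8) / 2 = 40.

40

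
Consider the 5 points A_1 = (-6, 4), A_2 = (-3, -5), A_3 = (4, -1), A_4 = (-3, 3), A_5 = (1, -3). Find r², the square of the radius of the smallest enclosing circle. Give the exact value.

32.5

A smallest enclosing disk is always determined by at most three of the input points on its boundary.
The minimum enclosing circle is determined by three boundary points: A_1, A_2, A_3.
Their circumcentre is (-1.5, 0.5) with r² = 32.5.
The farthest remaining point A_5 is at distance² 18.5 ≤ 32.5.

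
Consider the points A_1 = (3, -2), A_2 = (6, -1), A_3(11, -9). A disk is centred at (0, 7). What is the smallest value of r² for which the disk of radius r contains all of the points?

377

The required radius is the distance from (0, 7) to the farthest point.
Squared distances: 90, 100, 377.
Maximum is 377, attained at A_3.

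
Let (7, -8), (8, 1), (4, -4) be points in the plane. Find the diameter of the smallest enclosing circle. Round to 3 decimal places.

9.055

Call the three points A, B, C in the order given.
Side lengths²: AB² = 82, AC² = 25, BC² = 41.
Since AB² = 82 ≥ 41 + 25 = 66, the angle opposite AB is not acute, so the smallest enclosing circle has AB as diameter.
Centre = midpoint of AB = (7.5, -3.5), r² = 82/4 = 20.5.
Diameter = 2r = 2√(20.5) ≈ 9.055.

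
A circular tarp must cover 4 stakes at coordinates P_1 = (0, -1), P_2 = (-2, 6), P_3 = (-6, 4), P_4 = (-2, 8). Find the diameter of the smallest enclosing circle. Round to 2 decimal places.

A smallest enclosing disk is always determined by at most three of the input points on its boundary.
The minimum enclosing circle is determined by three boundary points: P_1, P_3, P_4.
Their circumcentre is (-31/22, 75/22) with r² = 5185/242.
The farthest remaining point P_2 is at distance² 1709/242 ≤ 5185/242.
Diameter = 2r = 2√(5185/242) ≈ 9.26.

9.26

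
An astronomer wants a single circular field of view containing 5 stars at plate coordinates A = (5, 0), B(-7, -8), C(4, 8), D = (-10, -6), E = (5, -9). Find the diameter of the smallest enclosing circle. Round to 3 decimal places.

20.467

The minimum enclosing circle of a finite set is fixed by two of the points (as a diameter) or three (as a circumcircle).
The minimum enclosing circle is determined by three boundary points: C, D, E.
Their circumcentre is (-7/6, -5/6) with r² = 1885/18.
The farthest remaining point B is at distance² 1537/18 ≤ 1885/18.
Diameter = 2r = 2√(1885/18) ≈ 20.467.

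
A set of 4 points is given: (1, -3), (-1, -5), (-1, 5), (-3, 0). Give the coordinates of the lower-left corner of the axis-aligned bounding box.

(-3, -5)

x-range [-3, 1], y-range [-5, 5].
The lower-left corner is (-3, -5).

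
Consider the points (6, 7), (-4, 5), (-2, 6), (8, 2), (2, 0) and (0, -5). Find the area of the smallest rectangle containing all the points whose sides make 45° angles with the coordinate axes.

In coordinates u = x + y, v = x − y the rectangle is axis-aligned; the map (x,y)→(u,v) scales areas by 2.
u-values: 13, 1, 4, 10, 2, -5; range = 13 − (-5) = 18.
v-values: -1, -9, -8, 6, 2, 5; range = 6 − (-9) = 15.
Area = (18 × 15) / 2 = 135.

135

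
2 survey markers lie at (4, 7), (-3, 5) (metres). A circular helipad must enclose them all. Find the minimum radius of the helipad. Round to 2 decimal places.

The smallest circle enclosing two points has them as diameter endpoints.
Centre = midpoint = (0.5, 6); r² = |(4, 7)−(-3, 5)|²/4 = 53/4 = 13.25.
r = √(13.25) ≈ 3.64.

3.64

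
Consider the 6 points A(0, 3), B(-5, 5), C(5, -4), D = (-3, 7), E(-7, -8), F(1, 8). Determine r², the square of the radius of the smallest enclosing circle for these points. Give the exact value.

A smallest enclosing disk is always determined by at most three of the input points on its boundary.
The farthest pair is E–F with squared distance 320. The circle on this segment as diameter has centre (-3, 0) and r² = 320/4 = 80.
Check A: distance² to centre = 18 ≤ 80, so it lies inside.
All remaining points lie in this disk, and no smaller disk contains both endpoints, so this is the minimum enclosing circle.

80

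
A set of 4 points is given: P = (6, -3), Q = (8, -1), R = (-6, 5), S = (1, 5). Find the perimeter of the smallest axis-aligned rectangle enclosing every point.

Width = max x − min x = 8 − (-6) = 14.
Height = max y − min y = 5 − (-3) = 8.
Perimeter = 2(14 + 8) = 44.

44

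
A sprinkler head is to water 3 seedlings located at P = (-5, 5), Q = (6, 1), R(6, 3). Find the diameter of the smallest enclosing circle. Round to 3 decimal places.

11.705

Side lengths²: PQ² = 137, PR² = 125, QR² = 4.
Since PQ² = 137 ≥ 125 + 4 = 129, the angle opposite PQ is not acute, so the smallest enclosing circle has PQ as diameter.
Centre = midpoint of PQ = (0.5, 3), r² = 137/4 = 34.25.
Diameter = 2r = 2√(34.25) ≈ 11.705.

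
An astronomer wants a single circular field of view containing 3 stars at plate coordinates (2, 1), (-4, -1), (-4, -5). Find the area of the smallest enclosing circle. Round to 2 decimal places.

56.55

Call the three points A, B, C in the order given.
Side lengths²: AB² = 40, AC² = 72, BC² = 16.
Since AC² = 72 ≥ 40 + 16 = 56, the angle opposite AC is not acute, so the smallest enclosing circle has AC as diameter.
Centre = midpoint of AC = (-1, -2), r² = 72/4 = 18.
Area = π·r² = π·18 ≈ 56.55.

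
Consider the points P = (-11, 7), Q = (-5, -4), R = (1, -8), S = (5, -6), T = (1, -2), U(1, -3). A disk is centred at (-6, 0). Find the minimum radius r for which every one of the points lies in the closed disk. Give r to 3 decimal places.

12.530

The required radius is the distance from (-6, 0) to the farthest point.
Squared distances: 74, 17, 113, 157, 53, 58.
Maximum is 157, attained at S.
r = √157 ≈ 12.530.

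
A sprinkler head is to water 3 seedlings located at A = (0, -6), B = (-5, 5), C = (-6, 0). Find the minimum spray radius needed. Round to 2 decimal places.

Side lengths²: AB² = 146, AC² = 72, BC² = 26.
Since AB² = 146 ≥ 72 + 26 = 98, the angle opposite AB is not acute, so the smallest enclosing circle has AB as diameter.
Centre = midpoint of AB = (-2.5, -0.5), r² = 146/4 = 36.5.
r = √(36.5) ≈ 6.04.

6.04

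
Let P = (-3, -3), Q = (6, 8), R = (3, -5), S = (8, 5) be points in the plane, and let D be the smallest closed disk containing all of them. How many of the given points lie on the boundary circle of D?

A smallest enclosing disk is always determined by at most three of the input points on its boundary.
The minimum enclosing circle is determined by three boundary points: P, Q, R.
Their circumcentre is (85/42, 29/14) with r² = 44945/882.
The farthest remaining point S is at distance² 39065/882 ≤ 44945/882.
The points at distance exactly r from the centre are P, Q, R — 3 points.

3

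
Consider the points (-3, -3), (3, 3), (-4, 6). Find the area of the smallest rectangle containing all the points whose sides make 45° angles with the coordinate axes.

60

In coordinates u = x + y, v = x − y the rectangle is axis-aligned; the map (x,y)→(u,v) scales areas by 2.
u-values: -6, 6, 2; range = 6 − (-6) = 12.
v-values: 0, 0, -10; range = 0 − (-10) = 10.
Area = (12 × 10) / 2 = 60.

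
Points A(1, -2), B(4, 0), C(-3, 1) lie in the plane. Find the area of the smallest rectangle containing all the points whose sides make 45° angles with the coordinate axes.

In coordinates u = x + y, v = x − y the rectangle is axis-aligned; the map (x,y)→(u,v) scales areas by 2.
u-values: -1, 4, -2; range = 4 − (-2) = 6.
v-values: 3, 4, -4; range = 4 − (-4) = 8.
Area = (6 × 8) / 2 = 24.

24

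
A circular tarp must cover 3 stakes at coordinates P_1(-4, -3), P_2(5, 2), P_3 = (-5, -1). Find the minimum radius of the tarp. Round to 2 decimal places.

Side lengths²: P_1P_2² = 106, P_1P_3² = 5, P_2P_3² = 109.
Since P_2P_3² = 109 < 106 + 5 = 111, the triangle is acute, so the smallest enclosing circle is the circumcircle.
Circumcentre = (3/46, 13/46), r² = 28885/1058.
r = √(28885/1058) ≈ 5.23.

5.23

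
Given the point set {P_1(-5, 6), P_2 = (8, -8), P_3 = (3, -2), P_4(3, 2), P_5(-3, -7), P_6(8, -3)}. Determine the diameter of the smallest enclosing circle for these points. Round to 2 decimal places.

19.10

A smallest enclosing disk is always determined by at most three of the input points on its boundary.
The farthest pair is P_1–P_2 with squared distance 365. The circle on this segment as diameter has centre (1.5, -1) and r² = 365/4 = 91.25.
Check P_3: distance² to centre = 3.25 ≤ 91.25, so it lies inside.
All remaining points lie in this disk, and no smaller disk contains both endpoints, so this is the minimum enclosing circle.
Diameter = 2r = 2√(91.25) ≈ 19.10.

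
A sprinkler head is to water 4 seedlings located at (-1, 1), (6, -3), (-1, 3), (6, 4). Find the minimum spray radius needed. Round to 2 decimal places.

4.66

A smallest enclosing disk is always determined by at most three of the input points on its boundary.
The minimum enclosing circle is determined by three boundary points: (6, -3), (-1, 3), (6, 4).
Their circumcentre is (41/14, 0.5) with r² = 2125/98.
The farthest remaining point (-1, 1) is at distance² 1537/98 ≤ 2125/98.
r = √(2125/98) ≈ 4.66.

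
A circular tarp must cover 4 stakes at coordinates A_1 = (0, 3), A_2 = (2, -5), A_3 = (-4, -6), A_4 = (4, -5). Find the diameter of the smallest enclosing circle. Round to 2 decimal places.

The minimum enclosing circle of a finite set is fixed by two of the points (as a diameter) or three (as a circumcircle).
The minimum enclosing circle is determined by three boundary points: A_1, A_3, A_4.
Their circumcentre is (-7/17, -75/34) with r² = 31525/1156.
The farthest remaining point A_2 is at distance² 15749/1156 ≤ 31525/1156.
Diameter = 2r = 2√(31525/1156) ≈ 10.44.

10.44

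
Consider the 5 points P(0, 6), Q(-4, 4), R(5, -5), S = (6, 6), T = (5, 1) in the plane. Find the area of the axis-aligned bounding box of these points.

110

x ranges over [-4, 6], width 10.
y ranges over [-5, 6], height 11.
Area = 10 × 11 = 110.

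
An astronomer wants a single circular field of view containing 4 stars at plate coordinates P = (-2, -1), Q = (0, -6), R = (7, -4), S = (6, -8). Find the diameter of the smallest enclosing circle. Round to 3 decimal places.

10.630

The farthest pair is P–S with squared distance 113. The circle on this segment as diameter has centre (2, -4.5) and r² = 113/4 = 28.25.
Check Q: distance² to centre = 6.25 ≤ 28.25, so it lies inside.
All remaining points lie in this disk, and no smaller disk contains both endpoints, so this is the minimum enclosing circle.
Diameter = 2r = 2√(28.25) ≈ 10.630.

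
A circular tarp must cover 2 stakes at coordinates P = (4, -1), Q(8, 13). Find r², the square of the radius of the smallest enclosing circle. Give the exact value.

53

The smallest circle enclosing two points has them as diameter endpoints.
Centre = midpoint = (6, 6); r² = |PQ|²/4 = 212/4 = 53.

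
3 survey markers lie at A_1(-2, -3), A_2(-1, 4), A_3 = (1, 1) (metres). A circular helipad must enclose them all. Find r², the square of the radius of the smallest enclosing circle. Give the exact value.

Side lengths²: A_1A_2² = 50, A_1A_3² = 25, A_2A_3² = 13.
Since A_1A_2² = 50 ≥ 25 + 13 = 38, the angle opposite A_1A_2 is not acute, so the smallest enclosing circle has A_1A_2 as diameter.
Centre = midpoint of A_1A_2 = (-1.5, 0.5), r² = 50/4 = 12.5.

12.5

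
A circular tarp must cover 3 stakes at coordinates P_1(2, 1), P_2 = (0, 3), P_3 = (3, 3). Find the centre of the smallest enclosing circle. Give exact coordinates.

(1.5, 2.5)

Side lengths²: P_1P_2² = 8, P_1P_3² = 5, P_2P_3² = 9.
Since P_2P_3² = 9 < 8 + 5 = 13, the triangle is acute, so the smallest enclosing circle is the circumcircle.
Circumcentre = (1.5, 2.5), r² = 2.5.
Centre = (1.5, 2.5).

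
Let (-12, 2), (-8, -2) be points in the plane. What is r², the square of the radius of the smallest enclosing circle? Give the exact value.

8

The smallest circle enclosing two points has them as diameter endpoints.
Centre = midpoint = (-10, 0); r² = |(-12, 2)−(-8, -2)|²/4 = 32/4 = 8.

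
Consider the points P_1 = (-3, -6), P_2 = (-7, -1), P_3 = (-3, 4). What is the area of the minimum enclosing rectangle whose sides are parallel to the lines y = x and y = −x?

In coordinates u = x + y, v = x − y the rectangle is axis-aligned; the map (x,y)→(u,v) scales areas by 2.
u-values: -9, -8, 1; range = 1 − (-9) = 10.
v-values: 3, -6, -7; range = 3 − (-7) = 10.
Area = (10 × 10) / 2 = 50.

50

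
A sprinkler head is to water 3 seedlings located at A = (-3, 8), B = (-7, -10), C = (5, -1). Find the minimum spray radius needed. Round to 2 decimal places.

Side lengths²: AB² = 340, AC² = 145, BC² = 225.
Since AB² = 340 < 225 + 145 = 370, the triangle is acute, so the smallest enclosing circle is the circumcircle.
Circumcentre = (-4.25, -7/6), r² = 12325/144.
r = √(12325/144) ≈ 9.25.

9.25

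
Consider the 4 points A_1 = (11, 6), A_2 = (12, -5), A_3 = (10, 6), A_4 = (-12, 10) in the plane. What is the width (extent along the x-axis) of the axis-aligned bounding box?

24

max x = 12, min x = -12, so width = 24.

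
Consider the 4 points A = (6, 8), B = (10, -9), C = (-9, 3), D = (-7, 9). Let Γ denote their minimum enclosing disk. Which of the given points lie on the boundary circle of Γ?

The farthest pair is B–D with squared distance 613. The circle on this segment as diameter has centre (1.5, 0) and r² = 613/4 = 153.25.
Check A: distance² to centre = 84.25 ≤ 153.25, so it lies inside.
All remaining points lie in this disk, and no smaller disk contains both endpoints, so this is the minimum enclosing circle.
The points at distance exactly r from the centre are B, D — 2 points.

B, D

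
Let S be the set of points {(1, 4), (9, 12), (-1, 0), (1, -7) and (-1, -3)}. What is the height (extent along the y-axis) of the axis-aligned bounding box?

19

max y = 12, min y = -7, so height = 19.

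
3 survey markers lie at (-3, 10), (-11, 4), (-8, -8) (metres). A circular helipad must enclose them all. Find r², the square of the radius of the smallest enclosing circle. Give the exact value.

87.25

Call the three points A, B, C in the order given.
Side lengths²: AB² = 100, AC² = 349, BC² = 153.
Since AC² = 349 ≥ 153 + 100 = 253, the angle opposite AC is not acute, so the smallest enclosing circle has AC as diameter.
Centre = midpoint of AC = (-5.5, 1), r² = 349/4 = 87.25.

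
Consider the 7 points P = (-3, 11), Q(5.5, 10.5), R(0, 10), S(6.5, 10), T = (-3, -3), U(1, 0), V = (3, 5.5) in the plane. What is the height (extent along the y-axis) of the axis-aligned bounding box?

14

max y = 11, min y = -3, so height = 14.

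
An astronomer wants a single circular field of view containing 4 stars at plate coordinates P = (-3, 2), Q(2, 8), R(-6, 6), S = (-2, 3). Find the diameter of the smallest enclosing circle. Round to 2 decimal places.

The minimum enclosing circle of a finite set is fixed by two of the points (as a diameter) or three (as a circumcircle).
The minimum enclosing circle is determined by three boundary points: P, Q, R.
Their circumcentre is (-67/38, 115/19) with r² = 25925/1444.
The farthest remaining point S is at distance² 13537/1444 ≤ 25925/1444.
Diameter = 2r = 2√(25925/1444) ≈ 8.47.

8.47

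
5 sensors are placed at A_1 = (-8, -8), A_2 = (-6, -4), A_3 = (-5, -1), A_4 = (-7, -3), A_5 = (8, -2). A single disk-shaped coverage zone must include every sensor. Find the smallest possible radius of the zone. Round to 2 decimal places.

8.54

A smallest enclosing disk is always determined by at most three of the input points on its boundary.
The farthest pair is A_1–A_5 with squared distance 292. The circle on this segment as diameter has centre (0, -5) and r² = 292/4 = 73.
Check A_2: distance² to centre = 37 ≤ 73, so it lies inside.
All remaining points lie in this disk, and no smaller disk contains both endpoints, so this is the minimum enclosing circle.
r = √73 ≈ 8.54.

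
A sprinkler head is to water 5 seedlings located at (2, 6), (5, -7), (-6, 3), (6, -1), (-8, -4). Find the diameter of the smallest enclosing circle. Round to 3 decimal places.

15.733

The minimum enclosing circle of a finite set is fixed by two of the points (as a diameter) or three (as a circumcircle).
The minimum enclosing circle is determined by three boundary points: (2, 6), (5, -7), (-8, -4).
Their circumcentre is (-0.5625, -1.4375) with r² = 61.8828125.
The farthest remaining point (-6, 3) is at distance² 49.2578125 ≤ 61.8828125.
Diameter = 2r = 2√(61.8828125) ≈ 15.733.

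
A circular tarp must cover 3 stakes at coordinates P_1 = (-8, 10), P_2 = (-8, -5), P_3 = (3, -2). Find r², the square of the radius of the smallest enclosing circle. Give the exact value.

17225/242

Side lengths²: P_1P_2² = 225, P_1P_3² = 265, P_2P_3² = 130.
Since P_1P_3² = 265 < 225 + 130 = 355, the triangle is acute, so the smallest enclosing circle is the circumcircle.
Circumcentre = (-91/22, 2.5), r² = 17225/242.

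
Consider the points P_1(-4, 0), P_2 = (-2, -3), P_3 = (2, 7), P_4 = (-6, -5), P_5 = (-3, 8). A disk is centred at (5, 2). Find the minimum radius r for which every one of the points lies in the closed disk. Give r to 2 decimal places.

The required radius is the distance from (5, 2) to the farthest point.
Squared distances: 85, 74, 34, 170, 100.
Maximum is 170, attained at P_4.
r = √170 ≈ 13.04.

13.04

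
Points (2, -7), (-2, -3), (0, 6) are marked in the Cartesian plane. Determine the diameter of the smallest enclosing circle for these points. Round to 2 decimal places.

Call the three points A, B, C in the order given.
Side lengths²: AB² = 32, AC² = 173, BC² = 85.
Since AC² = 173 ≥ 85 + 32 = 117, the angle opposite AC is not acute, so the smallest enclosing circle has AC as diameter.
Centre = midpoint of AC = (1, -0.5), r² = 173/4 = 43.25.
Diameter = 2r = 2√(43.25) ≈ 13.15.

13.15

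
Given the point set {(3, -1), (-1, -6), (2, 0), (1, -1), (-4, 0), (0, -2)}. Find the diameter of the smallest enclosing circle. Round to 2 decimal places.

7.79

By Welzl's lemma the MEC is supported by two points (diametrically opposite) or three points (on a circumcircle).
The minimum enclosing circle is determined by three boundary points: (3, -1), (-1, -6), (-4, 0).
Their circumcentre is (-19/26, -55/26) with r² = 5125/338.
The farthest remaining point (2, 0) is at distance² 4033/338 ≤ 5125/338.
Diameter = 2r = 2√(5125/338) ≈ 7.79.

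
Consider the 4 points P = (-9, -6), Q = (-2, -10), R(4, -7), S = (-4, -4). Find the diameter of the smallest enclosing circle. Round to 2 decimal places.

13.04

A smallest enclosing disk is always determined by at most three of the input points on its boundary.
The farthest pair is P–R with squared distance 170. The circle on this segment as diameter has centre (-2.5, -6.5) and r² = 170/4 = 42.5.
Check Q: distance² to centre = 12.5 ≤ 42.5, so it lies inside.
All remaining points lie in this disk, and no smaller disk contains both endpoints, so this is the minimum enclosing circle.
Diameter = 2r = 2√(42.5) ≈ 13.04.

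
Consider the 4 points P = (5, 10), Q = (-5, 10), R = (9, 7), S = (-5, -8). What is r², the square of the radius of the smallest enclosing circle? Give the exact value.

The minimum enclosing circle is determined by three boundary points: Q, R, S.
Their circumcentre is (11/28, 1) with r² = 86305/784.
The farthest remaining point P is at distance² 80145/784 ≤ 86305/784.

86305/784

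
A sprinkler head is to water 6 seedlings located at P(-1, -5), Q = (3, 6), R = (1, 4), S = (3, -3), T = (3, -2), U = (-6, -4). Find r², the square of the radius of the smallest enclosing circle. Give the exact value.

45.25

The minimum enclosing circle of a finite set is fixed by two of the points (as a diameter) or three (as a circumcircle).
The farthest pair is Q–U with squared distance 181. The circle on this segment as diameter has centre (-1.5, 1) and r² = 181/4 = 45.25.
Check P: distance² to centre = 36.25 ≤ 45.25, so it lies inside.
All remaining points lie in this disk, and no smaller disk contains both endpoints, so this is the minimum enclosing circle.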